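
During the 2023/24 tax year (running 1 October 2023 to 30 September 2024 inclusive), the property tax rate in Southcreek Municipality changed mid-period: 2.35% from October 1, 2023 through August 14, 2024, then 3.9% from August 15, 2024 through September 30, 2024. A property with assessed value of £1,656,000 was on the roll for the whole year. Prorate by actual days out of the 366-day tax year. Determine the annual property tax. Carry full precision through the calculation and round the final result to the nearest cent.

£42,212.16

October 1, 2023 – August 14, 2024: 319 days at 2.35% → £1,656,000 × 2.35% × 319/366 = £33,918.5902
August 15 – September 30, 2024: 47 days at 3.9% → £1,656,000 × 3.9% × 47/366 = £8,293.5738
Total = £42,212.1639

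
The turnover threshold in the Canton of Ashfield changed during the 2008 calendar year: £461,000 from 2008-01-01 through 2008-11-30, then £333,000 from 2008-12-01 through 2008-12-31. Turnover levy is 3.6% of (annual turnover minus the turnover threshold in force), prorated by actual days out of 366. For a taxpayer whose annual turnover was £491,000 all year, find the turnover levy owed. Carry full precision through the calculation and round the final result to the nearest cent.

2008-01-01 to 2008-11-30: 335 days, exemption £461,000 → (£491,000 − £461,000) × 3.6% × 335/366 = £988.5246
2008-12-01 to 2008-12-31: 31 days, exemption £333,000 → (£491,000 − £333,000) × 3.6% × 31/366 = £481.7705
Total = £1,470.2951

£1,470.30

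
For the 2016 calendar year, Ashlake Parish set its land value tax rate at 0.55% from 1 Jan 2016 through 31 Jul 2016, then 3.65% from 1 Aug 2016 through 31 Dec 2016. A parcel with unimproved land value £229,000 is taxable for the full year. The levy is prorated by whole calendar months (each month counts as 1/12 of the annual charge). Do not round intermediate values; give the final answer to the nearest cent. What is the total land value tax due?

1 Jan – 31 Jul 2016: 7 months at 0.55% → £229,000 × 0.55% × 7/12 = £734.7083
1 Aug – 31 Dec 2016: 5 months at 3.65% → £229,000 × 3.65% × 5/12 = £3,482.7083
Total = £4,217.4167

£4,217.42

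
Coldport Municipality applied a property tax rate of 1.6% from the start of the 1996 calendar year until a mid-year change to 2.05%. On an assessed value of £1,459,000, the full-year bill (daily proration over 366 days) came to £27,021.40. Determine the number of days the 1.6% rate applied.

161 days

Let d = days at the first rate; then 366 − d days at the second rate.
£1,459,000 × [1.6%·d + 2.05%·(366−d)] / 366 = £27,021.40
Solving gives d = 161, so the new rate took effect on June 10, 1996.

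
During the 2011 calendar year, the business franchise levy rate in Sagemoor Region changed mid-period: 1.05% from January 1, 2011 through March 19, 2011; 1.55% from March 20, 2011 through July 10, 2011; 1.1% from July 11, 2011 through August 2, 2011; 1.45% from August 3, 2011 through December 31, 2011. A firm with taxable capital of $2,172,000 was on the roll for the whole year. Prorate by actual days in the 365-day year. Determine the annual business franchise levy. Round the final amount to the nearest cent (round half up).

January 1 – March 19, 2011: 78 days at 1.05% → $2,172,000 × 1.05% × 78/365 = $4,873.6110
March 20 – July 10, 2011: 113 days at 1.55% → $2,172,000 × 1.55% × 113/365 = $10,422.6247
July 11 – August 2, 2011: 23 days at 1.1% → $2,172,000 × 1.1% × 23/365 = $1,505.5233
August 3 – December 31, 2011: 151 days at 1.45% → $2,172,000 × 1.45% × 151/365 = $13,029.0247
Total = $29,830.7836

$29,830.78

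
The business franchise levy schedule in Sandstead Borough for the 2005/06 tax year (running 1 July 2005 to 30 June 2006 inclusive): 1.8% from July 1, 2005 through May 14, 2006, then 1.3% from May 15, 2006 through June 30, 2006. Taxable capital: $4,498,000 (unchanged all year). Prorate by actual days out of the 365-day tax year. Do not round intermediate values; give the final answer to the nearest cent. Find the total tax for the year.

July 1, 2005 – May 14, 2006: 318 days at 1.8% → $4,498,000 × 1.8% × 318/365 = $70,538.4986
May 15 – June 30, 2006: 47 days at 1.3% → $4,498,000 × 1.3% × 47/365 = $7,529.5288
Total = $78,068.0274

$78,068.03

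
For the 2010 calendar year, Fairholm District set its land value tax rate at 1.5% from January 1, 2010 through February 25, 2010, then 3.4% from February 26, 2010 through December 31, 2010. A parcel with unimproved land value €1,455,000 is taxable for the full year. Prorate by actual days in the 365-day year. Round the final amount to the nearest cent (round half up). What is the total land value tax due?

€45,228.58

January 1 – February 25, 2010: 56 days at 1.5% → €1,455,000 × 1.5% × 56/365 = €3,348.4932
February 26 – December 31, 2010: 309 days at 3.4% → €1,455,000 × 3.4% × 309/365 = €41,880.0822
Total = €45,228.5753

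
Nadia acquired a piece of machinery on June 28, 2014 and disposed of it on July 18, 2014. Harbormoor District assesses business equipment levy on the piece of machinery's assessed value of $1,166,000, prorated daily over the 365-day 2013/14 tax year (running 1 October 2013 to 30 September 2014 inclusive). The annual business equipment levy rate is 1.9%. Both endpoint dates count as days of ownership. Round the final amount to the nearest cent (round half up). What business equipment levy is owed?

$1,274.61

Days held (June 28 – July 18, 2014): 21 out of 365
Tax = $1,166,000 × 1.9% × 21/365 = $1,274.6137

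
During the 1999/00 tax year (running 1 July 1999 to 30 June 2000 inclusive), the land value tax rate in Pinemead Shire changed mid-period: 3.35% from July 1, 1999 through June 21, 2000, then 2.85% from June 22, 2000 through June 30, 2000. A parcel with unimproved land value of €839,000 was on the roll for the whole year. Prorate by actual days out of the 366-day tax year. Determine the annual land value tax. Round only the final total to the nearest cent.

€28,003.34

July 1, 1999 – June 21, 2000: 357 days at 3.35% → €839,000 × 3.35% × 357/366 = €27,415.3566
June 22 – June 30, 2000: 9 days at 2.85% → €839,000 × 2.85% × 9/366 = €587.9877
Total = €28,003.3443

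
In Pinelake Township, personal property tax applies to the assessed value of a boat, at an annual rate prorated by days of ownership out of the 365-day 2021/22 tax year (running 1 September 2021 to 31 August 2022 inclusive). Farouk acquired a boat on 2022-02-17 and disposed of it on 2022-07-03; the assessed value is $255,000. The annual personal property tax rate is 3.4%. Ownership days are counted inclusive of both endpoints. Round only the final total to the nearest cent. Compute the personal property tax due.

Days held (2022-02-17 to 2022-07-03): 137 out of 365
Tax = $255,000 × 3.4% × 137/365 = $3,254.2192

$3,254.22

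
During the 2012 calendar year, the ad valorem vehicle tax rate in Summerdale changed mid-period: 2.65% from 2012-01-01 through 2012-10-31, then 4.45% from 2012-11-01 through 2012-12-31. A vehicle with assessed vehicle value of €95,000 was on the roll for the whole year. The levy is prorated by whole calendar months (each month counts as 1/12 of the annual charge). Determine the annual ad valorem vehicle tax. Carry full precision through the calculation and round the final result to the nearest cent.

2012-01-01 to 2012-10-31: 10 months at 2.65% → €95,000 × 2.65% × 10/12 = €2,097.9167
2012-11-01 to 2012-12-31: 2 months at 4.45% → €95,000 × 4.45% × 2/12 = €704.5833
Total = €2,802.5000

€2,802.50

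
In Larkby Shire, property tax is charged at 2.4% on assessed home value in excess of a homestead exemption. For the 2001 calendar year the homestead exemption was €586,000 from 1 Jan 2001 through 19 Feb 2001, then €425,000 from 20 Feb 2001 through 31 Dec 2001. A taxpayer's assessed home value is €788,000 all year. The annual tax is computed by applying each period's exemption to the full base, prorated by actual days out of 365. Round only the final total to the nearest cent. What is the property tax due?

€8,182.68

1 Jan – 19 Feb 2001: 50 days, exemption €586,000 → (€788,000 − €586,000) × 2.4% × 50/365 = €664.1096
20 Feb – 31 Dec 2001: 315 days, exemption €425,000 → (€788,000 − €425,000) × 2.4% × 315/365 = €7,518.5753
Total = €8,182.6849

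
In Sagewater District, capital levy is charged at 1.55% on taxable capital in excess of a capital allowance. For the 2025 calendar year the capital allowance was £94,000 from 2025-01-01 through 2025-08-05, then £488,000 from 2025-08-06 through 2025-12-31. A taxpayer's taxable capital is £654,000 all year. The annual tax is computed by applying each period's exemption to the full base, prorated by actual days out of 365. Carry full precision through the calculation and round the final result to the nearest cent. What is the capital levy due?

£6,203.74

2025-01-01 to 2025-08-05: 217 days, exemption £94,000 → (£654,000 − £94,000) × 1.55% × 217/365 = £5,160.4384
2025-08-06 to 2025-12-31: 148 days, exemption £488,000 → (£654,000 − £488,000) × 1.55% × 148/365 = £1,043.2986
Total = £6,203.7370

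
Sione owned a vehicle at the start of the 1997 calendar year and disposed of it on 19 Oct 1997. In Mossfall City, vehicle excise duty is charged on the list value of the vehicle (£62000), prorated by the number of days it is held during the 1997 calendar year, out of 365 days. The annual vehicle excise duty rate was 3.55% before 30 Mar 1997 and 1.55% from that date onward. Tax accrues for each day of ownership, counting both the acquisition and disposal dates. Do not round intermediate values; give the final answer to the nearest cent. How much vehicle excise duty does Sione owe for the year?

£1067.76

1 Jan – 29 Mar 1997: 88 days at 3.55% → £62000 × 3.55% × 88/365 = £530.6521
30 Mar – 19 Oct 1997: 204 days at 1.55% → £62000 × 1.55% × 204/365 = £537.1068
Total = £1067.7589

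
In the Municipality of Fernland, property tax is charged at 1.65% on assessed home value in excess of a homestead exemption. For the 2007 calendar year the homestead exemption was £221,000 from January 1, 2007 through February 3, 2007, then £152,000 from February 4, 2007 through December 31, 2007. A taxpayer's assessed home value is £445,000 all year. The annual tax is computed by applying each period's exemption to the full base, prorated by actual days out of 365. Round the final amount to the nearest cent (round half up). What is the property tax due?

£4,728.45

January 1 – February 3, 2007: 34 days, exemption £221,000 → (£445,000 − £221,000) × 1.65% × 34/365 = £344.2849
February 4 – December 31, 2007: 331 days, exemption £152,000 → (£445,000 − £152,000) × 1.65% × 331/365 = £4,384.1630
Total = £4,728.4479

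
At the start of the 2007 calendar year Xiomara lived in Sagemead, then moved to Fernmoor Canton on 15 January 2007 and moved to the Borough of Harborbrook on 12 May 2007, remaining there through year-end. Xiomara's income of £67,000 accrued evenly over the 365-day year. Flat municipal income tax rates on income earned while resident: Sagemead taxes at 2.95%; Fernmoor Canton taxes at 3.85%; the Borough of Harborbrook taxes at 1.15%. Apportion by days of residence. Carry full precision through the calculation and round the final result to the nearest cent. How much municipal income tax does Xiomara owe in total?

Sagemead, 1 January – 14 January 2007: 14 days → £67,000 × 2.95% × 14/365 = £75.8110
Fernmoor Canton, 15 January – 11 May 2007: 117 days → £67,000 × 3.85% × 117/365 = £826.8534
The Borough of Harborbrook, 12 May – 31 December 2007: 234 days → £67,000 × 1.15% × 234/365 = £493.9644
Total = £1,396.6288

£1,396.63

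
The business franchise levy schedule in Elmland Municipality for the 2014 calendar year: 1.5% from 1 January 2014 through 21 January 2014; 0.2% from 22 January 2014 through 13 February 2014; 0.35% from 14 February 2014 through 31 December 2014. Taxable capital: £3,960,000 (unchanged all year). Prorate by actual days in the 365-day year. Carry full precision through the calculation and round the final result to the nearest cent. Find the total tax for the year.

1 January – 21 January 2014: 21 days at 1.5% → £3,960,000 × 1.5% × 21/365 = £3,417.5342
22 January – 13 February 2014: 23 days at 0.2% → £3,960,000 × 0.2% × 23/365 = £499.0685
14 February – 31 December 2014: 321 days at 0.35% → £3,960,000 × 0.35% × 321/365 = £12,189.2055
Total = £16,105.8082

£16,105.81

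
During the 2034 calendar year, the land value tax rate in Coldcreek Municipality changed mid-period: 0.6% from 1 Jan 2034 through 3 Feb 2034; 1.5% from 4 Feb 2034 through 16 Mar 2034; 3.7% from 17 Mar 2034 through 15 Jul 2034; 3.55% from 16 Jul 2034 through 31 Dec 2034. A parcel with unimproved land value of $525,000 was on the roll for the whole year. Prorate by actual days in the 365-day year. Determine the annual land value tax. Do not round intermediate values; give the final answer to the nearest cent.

$16,246.95

1 Jan – 3 Feb 2034: 34 days at 0.6% → $525,000 × 0.6% × 34/365 = $293.4247
4 Feb – 16 Mar 2034: 41 days at 1.5% → $525,000 × 1.5% × 41/365 = $884.5890
17 Mar – 15 Jul 2034: 121 days at 3.7% → $525,000 × 3.7% × 121/365 = $6,439.5205
16 Jul – 31 Dec 2034: 169 days at 3.55% → $525,000 × 3.55% × 169/365 = $8,629.4178
Total = $16,246.9521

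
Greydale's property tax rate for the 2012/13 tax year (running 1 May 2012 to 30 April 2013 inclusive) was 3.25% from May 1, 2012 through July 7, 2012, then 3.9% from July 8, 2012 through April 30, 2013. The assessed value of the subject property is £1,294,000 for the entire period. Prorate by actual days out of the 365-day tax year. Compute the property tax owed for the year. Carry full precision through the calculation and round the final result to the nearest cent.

£48,899.02

May 1 – July 7, 2012: 68 days at 3.25% → £1,294,000 × 3.25% × 68/365 = £7,834.9041
July 8, 2012 – April 30, 2013: 297 days at 3.9% → £1,294,000 × 3.9% × 297/365 = £41,064.1151
Total = £48,899.0192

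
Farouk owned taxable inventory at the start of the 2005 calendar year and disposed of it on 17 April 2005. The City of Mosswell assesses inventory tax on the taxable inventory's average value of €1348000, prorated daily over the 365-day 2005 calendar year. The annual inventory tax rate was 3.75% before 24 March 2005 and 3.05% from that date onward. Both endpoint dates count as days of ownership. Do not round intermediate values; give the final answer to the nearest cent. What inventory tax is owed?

€14172.47

1 January – 23 March 2005: 82 days at 3.75% → €1348000 × 3.75% × 82/365 = €11356.4384
24 March – 17 April 2005: 25 days at 3.05% → €1348000 × 3.05% × 25/365 = €2816.0274
Total = €14172.4658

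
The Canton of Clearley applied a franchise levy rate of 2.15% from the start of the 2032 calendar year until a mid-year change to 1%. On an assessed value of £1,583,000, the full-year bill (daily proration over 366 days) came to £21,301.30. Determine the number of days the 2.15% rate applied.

Let d = days at the first rate; then 366 − d days at the second rate.
£1,583,000 × [2.15%·d + 1%·(366−d)] / 366 = £21,301.30
Solving gives d = 110, so the new rate took effect on April 20, 2032.

110 days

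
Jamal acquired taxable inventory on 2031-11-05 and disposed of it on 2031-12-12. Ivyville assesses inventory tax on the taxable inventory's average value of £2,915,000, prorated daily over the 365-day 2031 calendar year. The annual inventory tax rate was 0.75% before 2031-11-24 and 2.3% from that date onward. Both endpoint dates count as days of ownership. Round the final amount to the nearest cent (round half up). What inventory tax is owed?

£4,628.06

2031-11-05 to 2031-11-23: 19 days at 0.75% → £2,915,000 × 0.75% × 19/365 = £1,138.0479
2031-11-24 to 2031-12-12: 19 days at 2.3% → £2,915,000 × 2.3% × 19/365 = £3,490.0137
Total = £4,628.0616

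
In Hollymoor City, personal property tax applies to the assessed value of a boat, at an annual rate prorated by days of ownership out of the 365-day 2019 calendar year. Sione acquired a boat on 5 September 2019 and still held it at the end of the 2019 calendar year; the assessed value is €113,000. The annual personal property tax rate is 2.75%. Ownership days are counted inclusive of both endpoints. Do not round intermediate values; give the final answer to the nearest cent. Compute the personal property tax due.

Days held (5 September – 31 December 2019): 118 out of 365
Tax = €113,000 × 2.75% × 118/365 = €1,004.6164

€1,004.62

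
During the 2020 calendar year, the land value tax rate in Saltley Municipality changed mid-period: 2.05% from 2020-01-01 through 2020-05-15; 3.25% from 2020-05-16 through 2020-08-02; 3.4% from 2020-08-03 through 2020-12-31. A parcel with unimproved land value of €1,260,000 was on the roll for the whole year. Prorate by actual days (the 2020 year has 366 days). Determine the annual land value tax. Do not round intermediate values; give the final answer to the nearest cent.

€36,111.39

2020-01-01 to 2020-05-15: 136 days at 2.05% → €1,260,000 × 2.05% × 136/366 = €9,598.0328
2020-05-16 to 2020-08-02: 79 days at 3.25% → €1,260,000 × 3.25% × 79/366 = €8,838.9344
2020-08-03 to 2020-12-31: 151 days at 3.4% → €1,260,000 × 3.4% × 151/366 = €17,674.4262
Total = €36,111.3934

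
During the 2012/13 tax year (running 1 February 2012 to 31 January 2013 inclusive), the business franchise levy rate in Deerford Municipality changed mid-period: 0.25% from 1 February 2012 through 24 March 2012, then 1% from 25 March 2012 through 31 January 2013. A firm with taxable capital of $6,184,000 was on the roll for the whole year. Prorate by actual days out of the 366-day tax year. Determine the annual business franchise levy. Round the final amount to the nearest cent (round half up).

$55,123.77

1 February – 24 March 2012: 53 days at 0.25% → $6,184,000 × 0.25% × 53/366 = $2,238.7432
25 March 2012 – 31 January 2013: 313 days at 1% → $6,184,000 × 1% × 313/366 = $52,885.0273
Total = $55,123.7705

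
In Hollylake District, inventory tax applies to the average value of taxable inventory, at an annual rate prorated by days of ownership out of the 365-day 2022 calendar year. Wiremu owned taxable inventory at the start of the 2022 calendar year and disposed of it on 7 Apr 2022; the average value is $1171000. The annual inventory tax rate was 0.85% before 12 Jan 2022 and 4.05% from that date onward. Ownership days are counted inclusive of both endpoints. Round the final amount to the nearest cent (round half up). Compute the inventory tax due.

1 Jan – 11 Jan 2022: 11 days at 0.85% → $1171000 × 0.85% × 11/365 = $299.9685
12 Jan – 7 Apr 2022: 86 days at 4.05% → $1171000 × 4.05% × 86/365 = $11174.2274
Total = $11474.1959

$11474.20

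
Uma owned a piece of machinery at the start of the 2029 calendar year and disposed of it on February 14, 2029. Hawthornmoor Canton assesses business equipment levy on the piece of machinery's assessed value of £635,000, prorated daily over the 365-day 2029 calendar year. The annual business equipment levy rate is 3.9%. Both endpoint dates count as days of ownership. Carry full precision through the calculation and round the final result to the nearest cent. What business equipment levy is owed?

£3,053.22

Days held (January 1 – February 14, 2029): 45 out of 365
Tax = £635,000 × 3.9% × 45/365 = £3,053.2192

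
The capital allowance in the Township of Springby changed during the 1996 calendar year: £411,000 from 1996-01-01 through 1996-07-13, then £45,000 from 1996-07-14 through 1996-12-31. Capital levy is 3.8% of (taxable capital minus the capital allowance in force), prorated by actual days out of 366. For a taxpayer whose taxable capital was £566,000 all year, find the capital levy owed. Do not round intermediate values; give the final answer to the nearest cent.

1996-01-01 to 1996-07-13: 195 days, exemption £411,000 → (£566,000 − £411,000) × 3.8% × 195/366 = £3,138.1148
1996-07-14 to 1996-12-31: 171 days, exemption £45,000 → (£566,000 − £45,000) × 3.8% × 171/366 = £9,249.8852
Total = £12,388.0000

£12,388.00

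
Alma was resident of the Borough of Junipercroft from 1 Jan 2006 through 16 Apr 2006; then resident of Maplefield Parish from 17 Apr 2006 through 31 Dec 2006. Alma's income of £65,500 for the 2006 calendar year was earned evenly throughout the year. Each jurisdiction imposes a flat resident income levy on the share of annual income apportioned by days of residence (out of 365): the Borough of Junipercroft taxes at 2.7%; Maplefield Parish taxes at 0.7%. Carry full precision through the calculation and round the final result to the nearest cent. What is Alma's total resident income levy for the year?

The Borough of Junipercroft, 1 Jan – 16 Apr 2006: 106 days → £65,500 × 2.7% × 106/365 = £513.5918
Maplefield Parish, 17 Apr – 31 Dec 2006: 259 days → £65,500 × 0.7% × 259/365 = £325.3466
Total = £838.9384

£838.94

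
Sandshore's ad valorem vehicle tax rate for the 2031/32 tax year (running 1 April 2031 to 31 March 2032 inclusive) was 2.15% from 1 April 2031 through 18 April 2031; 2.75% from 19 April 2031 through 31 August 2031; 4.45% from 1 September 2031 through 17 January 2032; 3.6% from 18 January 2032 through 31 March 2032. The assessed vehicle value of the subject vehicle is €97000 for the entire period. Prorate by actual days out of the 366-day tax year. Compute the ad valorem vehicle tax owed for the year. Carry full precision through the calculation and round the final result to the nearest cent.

€3431.84

1 April – 18 April 2031: 18 days at 2.15% → €97000 × 2.15% × 18/366 = €102.5656
19 April – 31 August 2031: 135 days at 2.75% → €97000 × 2.75% × 135/366 = €983.9139
1 September 2031 – 17 January 2032: 139 days at 4.45% → €97000 × 4.45% × 139/366 = €1639.3265
18 January – 31 March 2032: 74 days at 3.6% → €97000 × 3.6% × 74/366 = €706.0328
Total = €3431.8388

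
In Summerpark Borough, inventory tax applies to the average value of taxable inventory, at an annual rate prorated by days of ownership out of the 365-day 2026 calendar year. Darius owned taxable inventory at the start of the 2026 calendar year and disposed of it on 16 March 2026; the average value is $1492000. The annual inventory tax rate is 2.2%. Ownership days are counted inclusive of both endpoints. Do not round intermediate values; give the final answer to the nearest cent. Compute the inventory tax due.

Days held (1 January – 16 March 2026): 75 out of 365
Tax = $1492000 × 2.2% × 75/365 = $6744.6575

$6744.66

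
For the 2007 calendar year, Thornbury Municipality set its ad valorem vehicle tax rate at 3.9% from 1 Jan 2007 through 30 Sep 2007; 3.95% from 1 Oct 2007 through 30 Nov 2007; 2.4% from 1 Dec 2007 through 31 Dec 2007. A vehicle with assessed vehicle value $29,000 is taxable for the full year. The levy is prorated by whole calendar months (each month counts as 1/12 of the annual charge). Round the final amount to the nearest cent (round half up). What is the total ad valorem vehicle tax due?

1 Jan – 30 Sep 2007: 9 months at 3.9% → $29,000 × 3.9% × 9/12 = $848.2500
1 Oct – 30 Nov 2007: 2 months at 3.95% → $29,000 × 3.95% × 2/12 = $190.9167
1 Dec – 31 Dec 2007: 1 month at 2.4% → $29,000 × 2.4% × 1/12 = $58.0000
Total = $1,097.1667

$1,097.17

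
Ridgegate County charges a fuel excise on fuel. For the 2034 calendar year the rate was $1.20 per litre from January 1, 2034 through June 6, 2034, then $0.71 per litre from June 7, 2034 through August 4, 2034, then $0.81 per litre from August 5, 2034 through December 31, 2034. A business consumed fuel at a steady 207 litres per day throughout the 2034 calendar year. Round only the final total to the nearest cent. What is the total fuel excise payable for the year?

$72,652.86

January 1 – June 6, 2034: 157 days × 207 litres/day = 32,499 litres at $1.20/litre → $38,998.80
June 7 – August 4, 2034: 59 days × 207 litres/day = 12,213 litres at $0.71/litre → $8,671.23
August 5 – December 31, 2034: 149 days × 207 litres/day = 30,843 litres at $0.81/litre → $24,982.83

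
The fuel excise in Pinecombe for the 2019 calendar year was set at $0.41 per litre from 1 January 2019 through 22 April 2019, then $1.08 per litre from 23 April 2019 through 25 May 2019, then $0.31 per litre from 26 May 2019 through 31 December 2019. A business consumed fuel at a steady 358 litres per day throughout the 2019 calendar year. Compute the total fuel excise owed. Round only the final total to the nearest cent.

1 January – 22 April 2019: 112 days × 358 litres/day = 40,096 litres at $0.41/litre → $16,439.36
23 April – 25 May 2019: 33 days × 358 litres/day = 11,814 litres at $1.08/litre → $12,759.12
26 May – 31 December 2019: 220 days × 358 litres/day = 78,760 litres at $0.31/litre → $24,415.60

$53,614.08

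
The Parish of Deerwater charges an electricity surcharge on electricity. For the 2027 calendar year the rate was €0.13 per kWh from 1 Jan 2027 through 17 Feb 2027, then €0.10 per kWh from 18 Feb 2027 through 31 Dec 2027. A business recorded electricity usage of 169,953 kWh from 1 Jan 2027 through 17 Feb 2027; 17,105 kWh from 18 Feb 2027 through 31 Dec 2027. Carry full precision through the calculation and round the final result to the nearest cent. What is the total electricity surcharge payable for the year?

€23804.39

1 Jan – 17 Feb 2027: 169,953 kWh at €0.13/kWh → €22093.89
18 Feb – 31 Dec 2027: 17,105 kWh at €0.10/kWh → €1710.50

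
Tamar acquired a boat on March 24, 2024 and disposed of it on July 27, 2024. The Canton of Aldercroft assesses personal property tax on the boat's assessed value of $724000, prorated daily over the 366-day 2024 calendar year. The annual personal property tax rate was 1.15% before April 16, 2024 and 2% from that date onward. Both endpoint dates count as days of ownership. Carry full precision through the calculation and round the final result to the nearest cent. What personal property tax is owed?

$4598.19

March 24 – April 15, 2024: 23 days at 1.15% → $724000 × 1.15% × 23/366 = $523.2186
April 16 – July 27, 2024: 103 days at 2% → $724000 × 2% × 103/366 = $4074.9727
Total = $4598.1913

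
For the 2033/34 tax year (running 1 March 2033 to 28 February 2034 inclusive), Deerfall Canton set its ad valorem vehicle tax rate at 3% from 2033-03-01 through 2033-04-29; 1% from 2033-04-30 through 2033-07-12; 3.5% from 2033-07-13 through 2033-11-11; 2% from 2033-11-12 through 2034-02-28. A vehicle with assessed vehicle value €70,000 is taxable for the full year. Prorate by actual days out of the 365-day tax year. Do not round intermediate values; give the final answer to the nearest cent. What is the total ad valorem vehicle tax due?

€1,724.11

2033-03-01 to 2033-04-29: 60 days at 3% → €70,000 × 3% × 60/365 = €345.2055
2033-04-30 to 2033-07-12: 74 days at 1% → €70,000 × 1% × 74/365 = €141.9178
2033-07-13 to 2033-11-11: 122 days at 3.5% → €70,000 × 3.5% × 122/365 = €818.9041
2033-11-12 to 2034-02-28: 109 days at 2% → €70,000 × 2% × 109/365 = €418.0822
Total = €1,724.1096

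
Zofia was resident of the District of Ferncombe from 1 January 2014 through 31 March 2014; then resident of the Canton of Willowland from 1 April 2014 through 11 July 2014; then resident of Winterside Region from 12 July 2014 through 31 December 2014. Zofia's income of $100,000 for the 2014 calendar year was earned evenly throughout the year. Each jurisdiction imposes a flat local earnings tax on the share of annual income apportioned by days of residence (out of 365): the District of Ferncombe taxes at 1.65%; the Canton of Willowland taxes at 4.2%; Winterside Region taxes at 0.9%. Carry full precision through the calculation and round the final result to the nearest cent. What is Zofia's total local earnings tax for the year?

$2,007.12

The District of Ferncombe, 1 January – 31 March 2014: 90 days → $100,000 × 1.65% × 90/365 = $406.8493
The Canton of Willowland, 1 April – 11 July 2014: 102 days → $100,000 × 4.2% × 102/365 = $1,173.6986
Winterside Region, 12 July – 31 December 2014: 173 days → $100,000 × 0.9% × 173/365 = $426.5753
Total = $2,007.1233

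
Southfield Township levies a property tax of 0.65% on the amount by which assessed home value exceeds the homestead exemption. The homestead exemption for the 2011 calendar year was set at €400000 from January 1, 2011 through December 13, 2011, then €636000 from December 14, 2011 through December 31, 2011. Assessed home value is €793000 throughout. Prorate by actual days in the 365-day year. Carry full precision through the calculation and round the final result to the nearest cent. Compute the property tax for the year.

January 1 – December 13, 2011: 347 days, exemption €400000 → (€793000 − €400000) × 0.65% × 347/365 = €2428.5247
December 14 – December 31, 2011: 18 days, exemption €636000 → (€793000 − €636000) × 0.65% × 18/365 = €50.3260
Total = €2478.8507

€2478.85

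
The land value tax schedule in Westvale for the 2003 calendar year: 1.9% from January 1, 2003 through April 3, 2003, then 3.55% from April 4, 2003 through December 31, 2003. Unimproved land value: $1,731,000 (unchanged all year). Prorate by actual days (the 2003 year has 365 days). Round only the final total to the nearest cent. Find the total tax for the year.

January 1 – April 3, 2003: 93 days at 1.9% → $1,731,000 × 1.9% × 93/365 = $8,379.9370
April 4 – December 31, 2003: 272 days at 3.55% → $1,731,000 × 3.55% × 272/365 = $45,793.2493
Total = $54,173.1863

$54,173.19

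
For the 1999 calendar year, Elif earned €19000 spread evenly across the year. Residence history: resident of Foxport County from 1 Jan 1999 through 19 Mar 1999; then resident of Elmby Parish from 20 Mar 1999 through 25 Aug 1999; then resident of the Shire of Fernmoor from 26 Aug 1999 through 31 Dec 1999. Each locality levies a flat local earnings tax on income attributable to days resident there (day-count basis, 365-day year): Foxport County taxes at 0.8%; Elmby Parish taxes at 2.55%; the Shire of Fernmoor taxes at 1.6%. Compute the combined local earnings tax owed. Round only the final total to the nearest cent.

€350.15

Foxport County, 1 Jan – 19 Mar 1999: 78 days → €19000 × 0.8% × 78/365 = €32.4822
Elmby Parish, 20 Mar – 25 Aug 1999: 159 days → €19000 × 2.55% × 159/365 = €211.0562
The Shire of Fernmoor, 26 Aug – 31 Dec 1999: 128 days → €19000 × 1.6% × 128/365 = €106.6082
Total = €350.1466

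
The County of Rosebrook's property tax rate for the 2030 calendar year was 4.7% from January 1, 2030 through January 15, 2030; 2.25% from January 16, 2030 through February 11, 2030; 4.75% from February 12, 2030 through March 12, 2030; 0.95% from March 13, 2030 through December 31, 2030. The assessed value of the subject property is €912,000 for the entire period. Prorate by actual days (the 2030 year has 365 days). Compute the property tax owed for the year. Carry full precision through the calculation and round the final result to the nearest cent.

€13,699.99

January 1 – January 15, 2030: 15 days at 4.7% → €912,000 × 4.7% × 15/365 = €1,761.5342
January 16 – February 11, 2030: 27 days at 2.25% → €912,000 × 2.25% × 27/365 = €1,517.9178
February 12 – March 12, 2030: 29 days at 4.75% → €912,000 × 4.75% × 29/365 = €3,441.8630
March 13 – December 31, 2030: 294 days at 0.95% → €912,000 × 0.95% × 294/365 = €6,978.6740
Total = €13,699.9890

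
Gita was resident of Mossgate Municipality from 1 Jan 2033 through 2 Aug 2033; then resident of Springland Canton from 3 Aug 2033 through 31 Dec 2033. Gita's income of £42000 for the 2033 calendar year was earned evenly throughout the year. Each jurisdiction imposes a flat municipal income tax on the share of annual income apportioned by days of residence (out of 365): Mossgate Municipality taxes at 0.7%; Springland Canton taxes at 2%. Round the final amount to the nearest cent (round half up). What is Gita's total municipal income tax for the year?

£519.88

Mossgate Municipality, 1 Jan – 2 Aug 2033: 214 days → £42000 × 0.7% × 214/365 = £172.3726
Springland Canton, 3 Aug – 31 Dec 2033: 151 days → £42000 × 2% × 151/365 = £347.5068
Total = £519.8795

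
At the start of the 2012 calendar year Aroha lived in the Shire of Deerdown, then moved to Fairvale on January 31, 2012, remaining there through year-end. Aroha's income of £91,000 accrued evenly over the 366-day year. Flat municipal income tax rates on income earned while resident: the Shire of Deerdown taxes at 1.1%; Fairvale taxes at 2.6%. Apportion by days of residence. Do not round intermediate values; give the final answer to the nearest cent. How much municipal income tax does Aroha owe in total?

The Shire of Deerdown, January 1 – January 30, 2012: 30 days → £91,000 × 1.1% × 30/366 = £82.0492
Fairvale, January 31 – December 31, 2012: 336 days → £91,000 × 2.6% × 336/366 = £2,172.0656
Total = £2,254.1148

£2,254.11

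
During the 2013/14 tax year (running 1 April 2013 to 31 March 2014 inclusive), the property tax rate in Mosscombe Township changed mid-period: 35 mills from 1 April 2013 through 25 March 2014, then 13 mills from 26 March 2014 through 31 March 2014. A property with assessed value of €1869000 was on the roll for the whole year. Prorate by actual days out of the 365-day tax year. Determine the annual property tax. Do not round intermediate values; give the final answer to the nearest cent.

€64739.09

1 April 2013 – 25 March 2014: 359 days at 35 mills → €1869000 × 3.5% × 359/365 = €64339.6849
26 March – 31 March 2014: 6 days at 13 mills → €1869000 × 1.3% × 6/365 = €399.4027
Total = €64739.0877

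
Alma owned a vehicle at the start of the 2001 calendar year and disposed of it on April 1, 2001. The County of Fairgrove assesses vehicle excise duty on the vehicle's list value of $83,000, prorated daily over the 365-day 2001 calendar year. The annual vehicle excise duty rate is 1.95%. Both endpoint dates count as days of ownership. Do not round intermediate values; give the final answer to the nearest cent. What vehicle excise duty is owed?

Days held (January 1 – April 1, 2001): 91 out of 365
Tax = $83,000 × 1.95% × 91/365 = $403.5164

$403.52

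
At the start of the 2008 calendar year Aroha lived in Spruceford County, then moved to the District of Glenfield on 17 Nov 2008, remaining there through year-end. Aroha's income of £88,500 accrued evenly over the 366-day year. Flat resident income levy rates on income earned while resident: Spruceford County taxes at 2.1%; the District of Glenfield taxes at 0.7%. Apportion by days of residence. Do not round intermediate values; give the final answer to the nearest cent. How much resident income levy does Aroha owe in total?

£1,706.16

Spruceford County, 1 Jan – 16 Nov 2008: 321 days → £88,500 × 2.1% × 321/366 = £1,629.9959
The District of Glenfield, 17 Nov – 31 Dec 2008: 45 days → £88,500 × 0.7% × 45/366 = £76.1680
Total = £1,706.1639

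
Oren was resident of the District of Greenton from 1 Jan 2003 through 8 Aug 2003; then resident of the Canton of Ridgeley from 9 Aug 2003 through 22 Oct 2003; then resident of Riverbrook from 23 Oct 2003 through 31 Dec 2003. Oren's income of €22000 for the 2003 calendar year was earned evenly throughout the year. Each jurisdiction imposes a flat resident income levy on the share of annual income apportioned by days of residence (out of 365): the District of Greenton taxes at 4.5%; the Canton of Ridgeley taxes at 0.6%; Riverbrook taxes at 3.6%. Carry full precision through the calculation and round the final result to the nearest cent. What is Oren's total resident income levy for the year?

€775.73

The District of Greenton, 1 Jan – 8 Aug 2003: 220 days → €22000 × 4.5% × 220/365 = €596.7123
The Canton of Ridgeley, 9 Aug – 22 Oct 2003: 75 days → €22000 × 0.6% × 75/365 = €27.1233
Riverbrook, 23 Oct – 31 Dec 2003: 70 days → €22000 × 3.6% × 70/365 = €151.8904
Total = €775.7260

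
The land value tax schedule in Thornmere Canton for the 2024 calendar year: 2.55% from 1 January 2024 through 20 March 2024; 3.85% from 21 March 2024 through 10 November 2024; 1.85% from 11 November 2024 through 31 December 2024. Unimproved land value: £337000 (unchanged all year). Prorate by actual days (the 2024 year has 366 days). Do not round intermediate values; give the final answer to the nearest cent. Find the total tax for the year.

1 January – 20 March 2024: 80 days at 2.55% → £337000 × 2.55% × 80/366 = £1878.3607
21 March – 10 November 2024: 235 days at 3.85% → £337000 × 3.85% × 235/366 = £8330.6216
11 November – 31 December 2024: 51 days at 1.85% → £337000 × 1.85% × 51/366 = £868.7418
Total = £11077.7240

£11077.72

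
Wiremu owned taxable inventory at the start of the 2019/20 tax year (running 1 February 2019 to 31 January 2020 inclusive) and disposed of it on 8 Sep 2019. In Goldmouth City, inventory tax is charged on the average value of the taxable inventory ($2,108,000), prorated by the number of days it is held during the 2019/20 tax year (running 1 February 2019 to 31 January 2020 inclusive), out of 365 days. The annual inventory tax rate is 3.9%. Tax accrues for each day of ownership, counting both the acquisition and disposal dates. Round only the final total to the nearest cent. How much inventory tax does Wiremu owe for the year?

$49,552.44

Days held (1 Feb – 8 Sep 2019): 220 out of 365
Tax = $2,108,000 × 3.9% × 220/365 = $49,552.4384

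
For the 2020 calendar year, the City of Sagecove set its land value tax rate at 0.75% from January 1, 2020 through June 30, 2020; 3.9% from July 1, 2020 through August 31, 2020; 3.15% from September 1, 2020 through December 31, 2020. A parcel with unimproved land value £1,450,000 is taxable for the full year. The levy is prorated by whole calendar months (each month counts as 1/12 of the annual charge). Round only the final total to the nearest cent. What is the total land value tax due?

January 1 – June 30, 2020: 6 months at 0.75% → £1,450,000 × 0.75% × 6/12 = £5,437.5000
July 1 – August 31, 2020: 2 months at 3.9% → £1,450,000 × 3.9% × 2/12 = £9,425.0000
September 1 – December 31, 2020: 4 months at 3.15% → £1,450,000 × 3.15% × 4/12 = £15,225.0000
Total = £30,087.5000

£30,087.50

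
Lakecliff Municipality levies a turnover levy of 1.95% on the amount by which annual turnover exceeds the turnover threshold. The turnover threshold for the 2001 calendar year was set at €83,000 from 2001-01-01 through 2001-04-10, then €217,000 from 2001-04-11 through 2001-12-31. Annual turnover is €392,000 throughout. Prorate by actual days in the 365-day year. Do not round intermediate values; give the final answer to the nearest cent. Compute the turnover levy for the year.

2001-01-01 to 2001-04-10: 100 days, exemption €83,000 → (€392,000 − €83,000) × 1.95% × 100/365 = €1,650.8219
2001-04-11 to 2001-12-31: 265 days, exemption €217,000 → (€392,000 − €217,000) × 1.95% × 265/365 = €2,477.5685
Total = €4,128.3904

€4,128.39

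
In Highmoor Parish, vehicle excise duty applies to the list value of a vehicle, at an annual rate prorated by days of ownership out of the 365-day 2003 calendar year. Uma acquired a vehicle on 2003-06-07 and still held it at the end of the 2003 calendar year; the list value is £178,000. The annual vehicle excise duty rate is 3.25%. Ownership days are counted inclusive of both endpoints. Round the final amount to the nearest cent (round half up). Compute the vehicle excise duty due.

£3,296.66

Days held (2003-06-07 to 2003-12-31): 208 out of 365
Tax = £178,000 × 3.25% × 208/365 = £3,296.6575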